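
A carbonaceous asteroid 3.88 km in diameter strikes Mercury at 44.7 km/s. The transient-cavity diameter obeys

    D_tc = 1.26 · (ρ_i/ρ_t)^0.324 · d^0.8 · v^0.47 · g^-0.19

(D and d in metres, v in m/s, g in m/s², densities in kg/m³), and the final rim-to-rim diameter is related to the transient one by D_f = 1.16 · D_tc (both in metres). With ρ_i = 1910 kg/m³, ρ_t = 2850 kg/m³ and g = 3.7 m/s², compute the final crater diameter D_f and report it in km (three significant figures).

In SI: d = 3880 m, v = 44700 m/s.
(ρ_i/ρ_t)^0.324 = (1910/2850)^0.324 = 0.8784
d^0.8 = 3880^0.8 = 743.1
v^0.47 = 44700^0.47 = 153.3
g^-0.19 = 3.7^-0.19 = 0.7799
D_tc = 1.26 × 0.8784 × 743.1 × 153.3 × 0.7799 = 98330 m
D_f = 1.16 × 98330 = 1.141 × 10^5 m
     = 114.1 km

D_f ≈ 114 km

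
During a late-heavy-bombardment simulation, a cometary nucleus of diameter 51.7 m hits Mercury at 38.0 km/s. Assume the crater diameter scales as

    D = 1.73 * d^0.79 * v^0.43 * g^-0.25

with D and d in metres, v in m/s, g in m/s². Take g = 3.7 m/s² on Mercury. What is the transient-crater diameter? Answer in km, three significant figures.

In SI units: v = 38000 m/s.
d^0.79 = 51.7^0.79 = 22.58
v^0.43 = 38000^0.43 = 93.18
g^-0.25 = 3.7^-0.25 = 0.7210
D = 1.73 × 22.58 × 93.18 × 0.7210 = 2624 m
   = 2.624 km

D ≈ 2.62 km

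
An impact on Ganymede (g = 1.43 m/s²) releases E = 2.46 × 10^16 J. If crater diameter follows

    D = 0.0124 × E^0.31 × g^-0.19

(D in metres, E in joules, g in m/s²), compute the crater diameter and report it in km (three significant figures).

D ≈ 1.40 km

E^0.31 = (2.46 × 10^16)^0.31 = 1.206 × 10^5
g^-0.19 = 1.43^-0.19 = 0.9343
D = 0.0124 × 1.206 × 10^5 × 0.9343 = 1397 m
   = 1.397 km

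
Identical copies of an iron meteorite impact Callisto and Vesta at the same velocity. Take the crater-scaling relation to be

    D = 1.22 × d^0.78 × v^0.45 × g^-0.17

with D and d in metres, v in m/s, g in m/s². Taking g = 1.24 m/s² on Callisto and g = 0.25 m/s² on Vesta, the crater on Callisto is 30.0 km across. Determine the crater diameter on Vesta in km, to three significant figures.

All impactor-dependent factors cancel in the ratio, leaving D_Vesta/D_Callisto = (g_Vesta/g_Callisto)^-0.17.
(0.25/1.24)^-0.17 = 0.2016^-0.17 = 1.313
D_Vesta = 1.313 × 30.0 km = 39.4 km

D ≈ 39.4 km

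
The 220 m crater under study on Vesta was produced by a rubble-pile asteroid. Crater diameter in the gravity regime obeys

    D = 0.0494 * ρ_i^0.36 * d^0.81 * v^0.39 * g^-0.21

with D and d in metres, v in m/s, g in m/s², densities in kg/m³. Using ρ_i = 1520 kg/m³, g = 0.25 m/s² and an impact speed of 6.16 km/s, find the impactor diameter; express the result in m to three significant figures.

Rearranging for d: d = [D / (0.0494 · 1520^0.36 · 6160^0.39 · 0.25^-0.21)]^(1/0.81).
1520^0.36 = 13.98
6160^0.39 = 30.06
0.25^-0.21 = 1.338
Denominator = 0.0494 × 13.98 × 30.06 × 1.338 = 27.78
D / 27.78 = 220 / 27.78 = 7.919
d = 7.919^(1/0.81) = 7.919^1.2346 = 12.87 m

d ≈ 12.9 m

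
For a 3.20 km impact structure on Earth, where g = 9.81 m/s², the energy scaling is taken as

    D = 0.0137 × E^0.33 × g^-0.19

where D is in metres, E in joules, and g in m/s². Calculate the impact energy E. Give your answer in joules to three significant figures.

E ≈ 6.90 × 10^16 J

Rearranging: E = [D / (0.0137 · g^-0.19)]^(1/0.33).
D = 3200 m.
g^-0.19 = 9.81^-0.19 = 0.6480
D / (0.0137 × 0.6480) = 3200 / (8.878 × 10^-3) = 3.604 × 10^5
E = (3.604 × 10^5)^3.0303 = 6.898 × 10^16 J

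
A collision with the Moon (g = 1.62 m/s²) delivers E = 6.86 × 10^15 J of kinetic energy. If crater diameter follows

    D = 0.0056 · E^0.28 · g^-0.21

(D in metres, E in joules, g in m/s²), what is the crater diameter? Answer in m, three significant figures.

D ≈ 138 m

E^0.28 = (6.86 × 10^15)^0.28 = 2.718 × 10^4
g^-0.21 = 1.62^-0.21 = 0.9037
D = 0.0056 × 2.718 × 10^4 × 0.9037 = 137.6 m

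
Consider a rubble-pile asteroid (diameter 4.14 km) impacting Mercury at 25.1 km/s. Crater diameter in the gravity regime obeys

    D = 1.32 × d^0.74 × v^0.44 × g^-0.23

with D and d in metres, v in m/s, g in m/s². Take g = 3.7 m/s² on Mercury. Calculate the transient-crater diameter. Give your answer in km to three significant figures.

In SI units: d = 4140 m, v = 25100 m/s.
d^0.74 = 4140^0.74 = 474.9
v^0.44 = 25100^0.44 = 86.27
g^-0.23 = 3.7^-0.23 = 0.7401
D = 1.32 × 474.9 × 86.27 × 0.7401 = 40025 m
   = 40.02 km

D ≈ 40.0 km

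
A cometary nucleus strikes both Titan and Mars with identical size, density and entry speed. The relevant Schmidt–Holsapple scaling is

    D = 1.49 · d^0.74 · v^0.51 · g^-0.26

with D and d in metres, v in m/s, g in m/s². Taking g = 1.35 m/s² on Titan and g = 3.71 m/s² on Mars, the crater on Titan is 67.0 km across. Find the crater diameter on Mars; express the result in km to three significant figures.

D ≈ 51.5 km

All impactor-dependent factors cancel in the ratio, leaving D_Mars/D_Titan = (g_Mars/g_Titan)^-0.26.
(3.71/1.35)^-0.26 = 2.748^-0.26 = 0.7689
D_Mars = 0.7689 × 67.0 km = 51.5 km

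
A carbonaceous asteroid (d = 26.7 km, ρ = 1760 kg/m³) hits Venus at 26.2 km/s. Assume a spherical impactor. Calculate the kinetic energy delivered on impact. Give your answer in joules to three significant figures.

E ≈ 6.02 × 10^24 J

d = 26700 m; v = 26200 m/s.
Mass m = (π/6) ρ d³ = (π/6) × 1760 × (26700)³ = 1.754 × 10^16 kg
E = ½ m v² = 0.5 × 1.754 × 10^16 × (26200)² = 6.020 × 10^24 J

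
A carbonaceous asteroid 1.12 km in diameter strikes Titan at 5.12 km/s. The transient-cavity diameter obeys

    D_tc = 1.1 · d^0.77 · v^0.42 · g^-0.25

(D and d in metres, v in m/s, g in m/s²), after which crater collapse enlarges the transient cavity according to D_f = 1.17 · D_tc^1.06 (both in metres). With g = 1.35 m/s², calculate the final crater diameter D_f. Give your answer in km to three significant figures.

D_f ≈ 16.5 km

In SI: d = 1120 m, v = 5120 m/s.
d^0.77 = 1120^0.77 = 222.8
v^0.42 = 5120^0.42 = 36.13
g^-0.25 = 1.35^-0.25 = 0.9277
D_tc = 1.1 × 222.8 × 36.13 × 0.9277 = 8215 m
D_f = 1.17 × (8215)^1.06 = 16507 m
     = 16.51 km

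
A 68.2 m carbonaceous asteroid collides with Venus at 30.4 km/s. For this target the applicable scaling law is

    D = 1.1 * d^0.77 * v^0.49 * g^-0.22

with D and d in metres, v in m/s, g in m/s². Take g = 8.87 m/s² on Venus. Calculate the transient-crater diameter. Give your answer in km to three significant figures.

In SI units: v = 30400 m/s.
d^0.77 = 68.2^0.77 = 25.82
v^0.49 = 30400^0.49 = 157.3
g^-0.22 = 8.87^-0.22 = 0.6187
D = 1.1 × 25.82 × 157.3 × 0.6187 = 2764 m
   = 2.764 km

D ≈ 2.76 km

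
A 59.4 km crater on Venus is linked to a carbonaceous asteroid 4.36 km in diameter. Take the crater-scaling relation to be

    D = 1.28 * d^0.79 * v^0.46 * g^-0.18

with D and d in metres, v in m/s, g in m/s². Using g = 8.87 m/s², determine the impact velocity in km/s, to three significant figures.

Rearranging for v: v = [D / (1.28 · 4360^0.79 · 8.87^-0.18)]^(1/0.46).
D = 59400 m.
4360^0.79 = 750.2
8.87^-0.18 = 0.6751
Denominator = 1.28 × 750.2 × 0.6751 = 648.3
D / 648.3 = 59400 / 648.3 = 91.62
v = 91.62^(1/0.46) = 91.62^2.1739 = 18415 m/s

v ≈ 18.4 km/s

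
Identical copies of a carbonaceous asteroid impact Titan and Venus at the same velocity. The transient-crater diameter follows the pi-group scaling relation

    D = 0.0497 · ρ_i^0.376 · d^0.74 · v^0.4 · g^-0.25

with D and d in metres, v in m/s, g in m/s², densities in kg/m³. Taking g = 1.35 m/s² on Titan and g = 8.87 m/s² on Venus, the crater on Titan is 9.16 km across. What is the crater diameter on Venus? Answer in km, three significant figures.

All impactor-dependent factors cancel in the ratio, leaving D_Venus/D_Titan = (g_Venus/g_Titan)^-0.25.
(8.87/1.35)^-0.25 = 6.570^-0.25 = 0.6246
D_Venus = 0.6246 × 9.16 km = 5.72 km

D ≈ 5.72 km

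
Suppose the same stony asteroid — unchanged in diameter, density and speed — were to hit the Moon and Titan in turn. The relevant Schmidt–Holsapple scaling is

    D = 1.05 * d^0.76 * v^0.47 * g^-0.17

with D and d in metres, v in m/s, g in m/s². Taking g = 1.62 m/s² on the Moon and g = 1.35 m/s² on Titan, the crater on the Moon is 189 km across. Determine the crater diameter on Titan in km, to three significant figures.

All impactor-dependent factors cancel in the ratio, leaving D_Titan/D_Moon = (g_Titan/g_Moon)^-0.17.
(1.35/1.62)^-0.17 = 0.8333^-0.17 = 1.031
D_Titan = 1.031 × 189 km = 195 km

D ≈ 195 km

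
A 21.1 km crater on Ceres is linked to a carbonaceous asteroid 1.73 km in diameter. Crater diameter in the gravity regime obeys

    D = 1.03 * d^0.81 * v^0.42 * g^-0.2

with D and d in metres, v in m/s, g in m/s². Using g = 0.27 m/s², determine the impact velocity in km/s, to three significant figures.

Rearranging for v: v = [D / (1.03 · 1730^0.81 · 0.27^-0.2)]^(1/0.42).
D = 21100 m.
1730^0.81 = 419.6
0.27^-0.2 = 1.299
Denominator = 1.03 × 419.6 × 1.299 = 561.4
D / 561.4 = 21100 / 561.4 = 37.58
v = 37.58^(1/0.42) = 37.58^2.381 = 5623 m/s

v ≈ 5.62 km/s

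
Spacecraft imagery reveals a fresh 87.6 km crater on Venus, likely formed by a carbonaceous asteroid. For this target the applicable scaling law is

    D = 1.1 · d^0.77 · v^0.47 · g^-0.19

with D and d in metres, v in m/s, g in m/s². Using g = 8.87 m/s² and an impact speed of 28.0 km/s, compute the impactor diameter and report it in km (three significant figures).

Rearranging for d: d = [D / (1.1 · 28000^0.47 · 8.87^-0.19)]^(1/0.77).
D = 87600 m.
28000^0.47 = 123.1
8.87^-0.19 = 0.6605
Denominator = 1.1 × 123.1 × 0.6605 = 89.44
D / 89.44 = 87600 / 89.44 = 979.4
d = 979.4^(1/0.77) = 979.4^1.2987 = 7662 m

d ≈ 7.66 km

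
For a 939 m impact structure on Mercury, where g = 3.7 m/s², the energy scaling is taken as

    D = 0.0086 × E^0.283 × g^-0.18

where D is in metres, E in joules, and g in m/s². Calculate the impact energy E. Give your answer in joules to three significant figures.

Rearranging: E = [D / (0.0086 · g^-0.18)]^(1/0.283).
g^-0.18 = 3.7^-0.18 = 0.7902
D / (0.0086 × 0.7902) = 939 / (6.796 × 10^-3) = 1.382 × 10^5
E = (1.382 × 10^5)^3.5336 = 1.460 × 10^18 J

E ≈ 1.46 × 10^18 J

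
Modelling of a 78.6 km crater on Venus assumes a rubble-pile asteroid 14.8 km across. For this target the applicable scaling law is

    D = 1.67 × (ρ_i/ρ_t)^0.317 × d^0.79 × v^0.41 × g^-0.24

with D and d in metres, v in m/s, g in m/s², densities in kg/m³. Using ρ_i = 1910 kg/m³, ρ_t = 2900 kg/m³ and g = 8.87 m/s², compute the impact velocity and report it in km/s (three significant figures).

v ≈ 11.4 km/s

Rearranging for v: v = [D / (1.67 · (1910/2900)^0.317 · 14800^0.79 · 8.87^-0.24)]^(1/0.41).
D = 78600 m.
(1910/2900)^0.317 = 0.8760
14800^0.79 = 1970
8.87^-0.24 = 0.5922
Denominator = 1.67 × 0.8760 × 1970 × 0.5922 = 1707
D / 1707 = 78600 / 1707 = 46.05
v = 46.05^(1/0.41) = 46.05^2.439 = 11392 m/s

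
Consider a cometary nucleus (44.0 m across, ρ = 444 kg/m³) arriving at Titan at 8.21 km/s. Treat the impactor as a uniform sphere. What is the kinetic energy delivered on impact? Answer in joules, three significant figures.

v = 8210 m/s.
Mass m = (π/6) ρ d³ = (π/6) × 444 × (44)³ = 1.980 × 10^7 kg
E = ½ m v² = 0.5 × 1.980 × 10^7 × (8210)² = 6.673 × 10^14 J

E ≈ 6.67 × 10^14 J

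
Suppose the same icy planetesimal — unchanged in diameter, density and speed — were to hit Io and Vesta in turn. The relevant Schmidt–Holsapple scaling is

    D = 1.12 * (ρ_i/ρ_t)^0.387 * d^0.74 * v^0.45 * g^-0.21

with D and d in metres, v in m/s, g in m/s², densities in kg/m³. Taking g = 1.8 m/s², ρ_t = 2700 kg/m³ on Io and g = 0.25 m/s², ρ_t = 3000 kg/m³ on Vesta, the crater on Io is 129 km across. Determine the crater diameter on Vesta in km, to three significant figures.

The impactor-only factors (d, v, ρ_i) cancel in the ratio, leaving D_Vesta/D_Io = (g_Vesta/g_Io)^-0.21 · (ρ_t,Io/ρ_t,Vesta)^0.387.
(0.25/1.8)^-0.21 = 0.1389^-0.21 = 1.514
(2700/3000)^0.387 = 0.9000^0.387 = 0.9600
Ratio = 1.514 × 0.9600 = 1.453
D_Vesta = 1.453 × 129 km = 187 km

D ≈ 187 km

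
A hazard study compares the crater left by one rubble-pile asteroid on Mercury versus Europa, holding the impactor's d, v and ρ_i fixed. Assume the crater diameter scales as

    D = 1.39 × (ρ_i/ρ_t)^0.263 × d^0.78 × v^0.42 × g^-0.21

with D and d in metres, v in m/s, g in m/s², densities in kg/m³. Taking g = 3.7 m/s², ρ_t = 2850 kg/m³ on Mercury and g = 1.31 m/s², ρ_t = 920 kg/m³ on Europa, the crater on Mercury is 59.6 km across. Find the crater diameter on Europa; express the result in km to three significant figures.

The impactor-only factors (d, v, ρ_i) cancel in the ratio, leaving D_Europa/D_Mercury = (g_Europa/g_Mercury)^-0.21 · (ρ_t,Mercury/ρ_t,Europa)^0.263.
(1.31/3.7)^-0.21 = 0.3541^-0.21 = 1.244
(2850/920)^0.263 = 3.098^0.263 = 1.346
Ratio = 1.244 × 1.346 = 1.674
D_Europa = 1.674 × 59.6 km = 99.8 km

D ≈ 99.8 km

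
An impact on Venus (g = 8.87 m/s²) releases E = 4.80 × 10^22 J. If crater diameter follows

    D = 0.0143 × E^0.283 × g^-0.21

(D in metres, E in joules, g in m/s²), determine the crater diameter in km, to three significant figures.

E^0.283 = (4.80 × 10^22)^0.283 = 2.623 × 10^6
g^-0.21 = 8.87^-0.21 = 0.6323
D = 0.0143 × 2.623 × 10^6 × 0.6323 = 23717 m
   = 23.72 km

D ≈ 23.7 km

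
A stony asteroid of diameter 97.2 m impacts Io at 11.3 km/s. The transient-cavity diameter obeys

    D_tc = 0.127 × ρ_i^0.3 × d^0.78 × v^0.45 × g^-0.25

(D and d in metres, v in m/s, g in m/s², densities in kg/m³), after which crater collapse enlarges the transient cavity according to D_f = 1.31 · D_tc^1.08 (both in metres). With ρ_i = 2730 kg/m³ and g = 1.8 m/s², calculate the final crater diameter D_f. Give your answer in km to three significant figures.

v = 11300 m/s.
ρ_i^0.3 = 2730^0.3 = 10.74
d^0.78 = 97.2^0.78 = 35.51
v^0.45 = 11300^0.45 = 66.66
g^-0.25 = 1.8^-0.25 = 0.8633
D_tc = 0.127 × 10.74 × 35.51 × 66.66 × 0.8633 = 2787 m
D_f = 1.31 × (2787)^1.08 = 6887 m
     = 6.887 km

D_f ≈ 6.89 km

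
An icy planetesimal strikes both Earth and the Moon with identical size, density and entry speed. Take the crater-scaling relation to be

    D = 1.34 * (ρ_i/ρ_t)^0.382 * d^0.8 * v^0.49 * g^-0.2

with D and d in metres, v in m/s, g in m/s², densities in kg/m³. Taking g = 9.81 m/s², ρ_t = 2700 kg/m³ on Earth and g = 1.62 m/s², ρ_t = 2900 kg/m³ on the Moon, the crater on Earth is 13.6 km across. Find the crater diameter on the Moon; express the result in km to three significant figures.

The impactor-only factors (d, v, ρ_i) cancel in the ratio, leaving D_Moon/D_Earth = (g_Moon/g_Earth)^-0.2 · (ρ_t,Earth/ρ_t,Moon)^0.382.
(1.62/9.81)^-0.2 = 0.1651^-0.2 = 1.434
(2700/2900)^0.382 = 0.9310^0.382 = 0.9731
Ratio = 1.434 × 0.9731 = 1.395
D_Moon = 1.395 × 13.6 km = 19.0 km

D ≈ 19.0 km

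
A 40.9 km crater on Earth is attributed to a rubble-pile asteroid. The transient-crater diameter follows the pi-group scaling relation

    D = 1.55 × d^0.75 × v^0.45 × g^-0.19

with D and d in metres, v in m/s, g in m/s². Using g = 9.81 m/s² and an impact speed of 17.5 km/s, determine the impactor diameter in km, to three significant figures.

Rearranging for d: d = [D / (1.55 · 17500^0.45 · 9.81^-0.19)]^(1/0.75).
D = 40900 m.
17500^0.45 = 81.16
9.81^-0.19 = 0.6480
Denominator = 1.55 × 81.16 × 0.6480 = 81.52
D / 81.52 = 40900 / 81.52 = 501.7
d = 501.7^(1/0.75) = 501.7^1.3333 = 3986 m

d ≈ 3.99 km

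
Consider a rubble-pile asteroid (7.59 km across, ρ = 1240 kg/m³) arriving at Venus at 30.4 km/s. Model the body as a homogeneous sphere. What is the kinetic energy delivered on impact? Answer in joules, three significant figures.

E ≈ 1.31 × 10^23 J

d = 7590 m; v = 30400 m/s.
Mass m = (π/6) ρ d³ = (π/6) × 1240 × (7590)³ = 2.839 × 10^14 kg
E = ½ m v² = 0.5 × 2.839 × 10^14 × (30400)² = 1.312 × 10^23 J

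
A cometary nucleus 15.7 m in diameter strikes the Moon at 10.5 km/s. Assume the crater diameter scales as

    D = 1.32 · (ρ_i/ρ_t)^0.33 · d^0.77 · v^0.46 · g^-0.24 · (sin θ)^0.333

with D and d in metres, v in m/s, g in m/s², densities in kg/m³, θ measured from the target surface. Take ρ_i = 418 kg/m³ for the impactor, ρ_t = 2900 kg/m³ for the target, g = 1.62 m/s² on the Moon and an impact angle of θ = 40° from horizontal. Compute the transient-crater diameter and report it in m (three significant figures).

In SI units: v = 10500 m/s.
(ρ_i/ρ_t)^0.33 = (418/2900)^0.33 = 0.5277
d^0.77 = 15.7^0.77 = 8.334
v^0.46 = 10500^0.46 = 70.75
g^-0.24 = 1.62^-0.24 = 0.8907
(sin 40°)^0.333 = 0.6428^0.333 = 0.8632
D = 1.32 × 0.5277 × 8.334 × 70.75 × 0.8907 × 0.8632 = 315.8 m

D ≈ 316 m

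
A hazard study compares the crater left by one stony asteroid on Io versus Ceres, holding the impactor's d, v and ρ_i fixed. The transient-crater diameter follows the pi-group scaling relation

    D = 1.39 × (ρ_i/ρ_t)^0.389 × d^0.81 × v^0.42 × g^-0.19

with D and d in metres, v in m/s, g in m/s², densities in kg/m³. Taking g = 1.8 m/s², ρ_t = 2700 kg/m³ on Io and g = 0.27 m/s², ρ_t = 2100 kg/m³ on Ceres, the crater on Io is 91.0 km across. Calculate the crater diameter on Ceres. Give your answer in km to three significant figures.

D ≈ 144 km

The impactor-only factors (d, v, ρ_i) cancel in the ratio, leaving D_Ceres/D_Io = (g_Ceres/g_Io)^-0.19 · (ρ_t,Io/ρ_t,Ceres)^0.389.
(0.27/1.8)^-0.19 = 0.1500^-0.19 = 1.434
(2700/2100)^0.389 = 1.286^0.389 = 1.103
Ratio = 1.434 × 1.103 = 1.582
D_Ceres = 1.582 × 91.0 km = 144 km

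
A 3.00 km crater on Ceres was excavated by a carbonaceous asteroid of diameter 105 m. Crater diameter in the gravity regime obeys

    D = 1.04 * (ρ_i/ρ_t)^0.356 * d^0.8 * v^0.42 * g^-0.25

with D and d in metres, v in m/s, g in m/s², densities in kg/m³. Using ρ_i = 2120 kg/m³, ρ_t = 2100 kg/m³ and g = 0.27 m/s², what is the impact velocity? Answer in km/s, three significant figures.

v ≈ 11.1 km/s

Rearranging for v: v = [D / (1.04 · (2120/2100)^0.356 · 105^0.8 · 0.27^-0.25)]^(1/0.42).
D = 3000 m.
(2120/2100)^0.356 = 1.003
105^0.8 = 41.40
0.27^-0.25 = 1.387
Denominator = 1.04 × 1.003 × 41.40 × 1.387 = 59.90
D / 59.90 = 3000 / 59.90 = 50.08
v = 50.08^(1/0.42) = 50.08^2.381 = 11140 m/s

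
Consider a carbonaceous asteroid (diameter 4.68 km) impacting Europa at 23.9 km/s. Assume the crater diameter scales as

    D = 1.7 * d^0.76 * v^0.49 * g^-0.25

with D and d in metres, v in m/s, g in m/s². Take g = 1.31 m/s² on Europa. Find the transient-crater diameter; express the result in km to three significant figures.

In SI units: d = 4680 m, v = 23900 m/s.
d^0.76 = 4680^0.76 = 615.7
v^0.49 = 23900^0.49 = 139.8
g^-0.25 = 1.31^-0.25 = 0.9347
D = 1.7 × 615.7 × 139.8 × 0.9347 = 1.368 × 10^5 m
   = 136.8 km

D ≈ 137 km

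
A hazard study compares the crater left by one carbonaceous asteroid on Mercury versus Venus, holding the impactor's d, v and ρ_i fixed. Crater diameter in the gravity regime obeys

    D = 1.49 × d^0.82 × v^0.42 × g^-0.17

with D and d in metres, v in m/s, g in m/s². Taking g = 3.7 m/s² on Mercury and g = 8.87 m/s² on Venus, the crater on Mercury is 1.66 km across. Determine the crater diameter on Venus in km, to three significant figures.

D ≈ 1.43 km

All impactor-dependent factors cancel in the ratio, leaving D_Venus/D_Mercury = (g_Venus/g_Mercury)^-0.17.
(8.87/3.7)^-0.17 = 2.397^-0.17 = 0.8619
D_Venus = 0.8619 × 1.66 km = 1.43 km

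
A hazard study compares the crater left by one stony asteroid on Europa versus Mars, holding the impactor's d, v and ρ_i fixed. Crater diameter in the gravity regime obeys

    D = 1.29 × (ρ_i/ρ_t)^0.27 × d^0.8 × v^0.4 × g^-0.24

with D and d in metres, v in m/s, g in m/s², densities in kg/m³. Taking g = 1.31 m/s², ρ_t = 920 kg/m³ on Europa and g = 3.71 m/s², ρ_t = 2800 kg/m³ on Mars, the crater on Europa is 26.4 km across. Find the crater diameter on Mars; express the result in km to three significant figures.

D ≈ 15.2 km

The impactor-only factors (d, v, ρ_i) cancel in the ratio, leaving D_Mars/D_Europa = (g_Mars/g_Europa)^-0.24 · (ρ_t,Europa/ρ_t,Mars)^0.27.
(3.71/1.31)^-0.24 = 2.832^-0.24 = 0.7789
(920/2800)^0.27 = 0.3286^0.27 = 0.7405
Ratio = 0.7789 × 0.7405 = 0.5768
D_Mars = 0.5768 × 26.4 km = 15.2 km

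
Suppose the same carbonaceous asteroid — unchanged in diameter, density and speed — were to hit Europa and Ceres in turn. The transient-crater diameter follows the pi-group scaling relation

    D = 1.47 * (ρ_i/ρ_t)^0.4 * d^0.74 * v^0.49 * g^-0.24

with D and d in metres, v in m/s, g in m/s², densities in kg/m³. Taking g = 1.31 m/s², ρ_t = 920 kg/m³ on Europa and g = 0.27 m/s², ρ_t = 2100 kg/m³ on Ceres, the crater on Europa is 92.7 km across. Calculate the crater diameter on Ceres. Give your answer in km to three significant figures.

D ≈ 97.3 km

The impactor-only factors (d, v, ρ_i) cancel in the ratio, leaving D_Ceres/D_Europa = (g_Ceres/g_Europa)^-0.24 · (ρ_t,Europa/ρ_t,Ceres)^0.4.
(0.27/1.31)^-0.24 = 0.2061^-0.24 = 1.461
(920/2100)^0.4 = 0.4381^0.4 = 0.7188
Ratio = 1.461 × 0.7188 = 1.050
D_Ceres = 1.050 × 92.7 km = 97.3 km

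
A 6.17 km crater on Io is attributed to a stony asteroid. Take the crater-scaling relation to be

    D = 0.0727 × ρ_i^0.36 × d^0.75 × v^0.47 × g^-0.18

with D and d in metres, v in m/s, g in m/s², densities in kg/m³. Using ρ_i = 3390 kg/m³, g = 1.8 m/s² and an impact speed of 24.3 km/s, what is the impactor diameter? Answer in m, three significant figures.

d ≈ 155 m

Rearranging for d: d = [D / (0.0727 · 3390^0.36 · 24300^0.47 · 1.8^-0.18)]^(1/0.75).
D = 6170 m.
3390^0.36 = 18.66
24300^0.47 = 115.1
1.8^-0.18 = 0.8996
Denominator = 0.0727 × 18.66 × 115.1 × 0.8996 = 140.5
D / 140.5 = 6170 / 140.5 = 43.91
d = 43.91^(1/0.75) = 43.91^1.3333 = 154.9 m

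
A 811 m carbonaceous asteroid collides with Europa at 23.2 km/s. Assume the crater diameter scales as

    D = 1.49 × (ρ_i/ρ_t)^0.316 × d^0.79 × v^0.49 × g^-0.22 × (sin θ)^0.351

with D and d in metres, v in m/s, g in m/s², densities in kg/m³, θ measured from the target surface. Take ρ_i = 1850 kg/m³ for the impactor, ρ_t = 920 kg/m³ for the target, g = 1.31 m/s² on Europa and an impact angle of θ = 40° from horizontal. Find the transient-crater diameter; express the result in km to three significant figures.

In SI units: v = 23200 m/s.
(ρ_i/ρ_t)^0.316 = (1850/920)^0.316 = 1.247
d^0.79 = 811^0.79 = 198.7
v^0.49 = 23200^0.49 = 137.7
g^-0.22 = 1.31^-0.22 = 0.9423
(sin 40°)^0.351 = 0.6428^0.351 = 0.8563
D = 1.49 × 1.247 × 198.7 × 137.7 × 0.9423 × 0.8563 = 41020 m
   = 41.02 km

D ≈ 41.0 km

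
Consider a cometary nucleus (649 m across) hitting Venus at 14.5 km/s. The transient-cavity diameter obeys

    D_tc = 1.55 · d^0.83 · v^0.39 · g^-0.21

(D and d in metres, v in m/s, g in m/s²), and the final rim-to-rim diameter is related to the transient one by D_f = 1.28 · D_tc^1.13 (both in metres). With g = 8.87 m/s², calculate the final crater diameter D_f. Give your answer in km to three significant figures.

v = 14500 m/s.
d^0.83 = 649^0.83 = 215.9
v^0.39 = 14500^0.39 = 41.97
g^-0.21 = 8.87^-0.21 = 0.6323
D_tc = 1.55 × 215.9 × 41.97 × 0.6323 = 8881 m
D_f = 1.28 × (8881)^1.13 = 37066 m
     = 37.07 km

D_f ≈ 37.1 km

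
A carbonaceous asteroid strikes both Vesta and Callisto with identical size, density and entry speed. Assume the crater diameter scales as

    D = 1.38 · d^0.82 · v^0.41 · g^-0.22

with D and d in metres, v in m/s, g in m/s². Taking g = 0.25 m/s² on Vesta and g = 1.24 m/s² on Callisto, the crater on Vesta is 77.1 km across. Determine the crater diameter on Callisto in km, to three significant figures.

D ≈ 54.2 km

All impactor-dependent factors cancel in the ratio, leaving D_Callisto/D_Vesta = (g_Callisto/g_Vesta)^-0.22.
(1.24/0.25)^-0.22 = 4.960^-0.22 = 0.7031
D_Callisto = 0.7031 × 77.1 km = 54.2 km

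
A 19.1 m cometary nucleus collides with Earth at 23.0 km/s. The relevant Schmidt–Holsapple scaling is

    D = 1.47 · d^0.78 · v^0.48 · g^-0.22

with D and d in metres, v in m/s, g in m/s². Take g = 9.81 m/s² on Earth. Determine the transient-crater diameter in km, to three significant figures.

D ≈ 1.10 km

In SI units: v = 23000 m/s.
d^0.78 = 19.1^0.78 = 9.982
v^0.48 = 23000^0.48 = 124.1
g^-0.22 = 9.81^-0.22 = 0.6051
D = 1.47 × 9.982 × 124.1 × 0.6051 = 1102 m
   = 1.102 km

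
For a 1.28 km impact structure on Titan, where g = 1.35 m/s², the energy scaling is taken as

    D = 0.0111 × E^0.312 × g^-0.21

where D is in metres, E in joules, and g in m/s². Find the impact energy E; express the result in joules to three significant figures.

Rearranging: E = [D / (0.0111 · g^-0.21)]^(1/0.312).
D = 1280 m.
g^-0.21 = 1.35^-0.21 = 0.9389
D / (0.0111 × 0.9389) = 1280 / (0.01042) = 1.228 × 10^5
E = (1.228 × 10^5)^3.2051 = 2.048 × 10^16 J

E ≈ 2.05 × 10^16 J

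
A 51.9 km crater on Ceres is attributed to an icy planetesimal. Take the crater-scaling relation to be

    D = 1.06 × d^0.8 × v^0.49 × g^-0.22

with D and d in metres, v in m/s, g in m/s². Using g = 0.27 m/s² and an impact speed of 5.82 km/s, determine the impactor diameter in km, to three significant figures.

d ≈ 2.51 km

Rearranging for d: d = [D / (1.06 · 5820^0.49 · 0.27^-0.22)]^(1/0.8).
D = 51900 m.
5820^0.49 = 69.95
0.27^-0.22 = 1.334
Denominator = 1.06 × 69.95 × 1.334 = 98.91
D / 98.91 = 51900 / 98.91 = 524.7
d = 524.7^(1/0.8) = 524.7^1.25 = 2511 m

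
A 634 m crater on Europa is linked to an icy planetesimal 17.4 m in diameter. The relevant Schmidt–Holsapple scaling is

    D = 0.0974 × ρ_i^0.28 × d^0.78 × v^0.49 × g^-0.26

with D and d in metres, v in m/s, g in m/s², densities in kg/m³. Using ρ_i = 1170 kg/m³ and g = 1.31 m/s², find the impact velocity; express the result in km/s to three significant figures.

v ≈ 13.1 km/s

Rearranging for v: v = [D / (0.0974 · 1170^0.28 · 17.4^0.78 · 1.31^-0.26)]^(1/0.49).
1170^0.28 = 7.229
17.4^0.78 = 9.282
1.31^-0.26 = 0.9322
Denominator = 0.0974 × 7.229 × 9.282 × 0.9322 = 6.092
D / 6.092 = 634 / 6.092 = 104.1
v = 104.1^(1/0.49) = 104.1^2.0408 = 13098 m/s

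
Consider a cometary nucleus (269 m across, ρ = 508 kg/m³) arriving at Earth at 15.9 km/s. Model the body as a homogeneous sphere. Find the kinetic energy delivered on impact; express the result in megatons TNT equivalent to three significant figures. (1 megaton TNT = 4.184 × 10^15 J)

v = 15900 m/s.
Mass m = (π/6) ρ d³ = (π/6) × 508 × (269)³ = 5.177 × 10^9 kg
E = ½ m v² = 0.5 × 5.177 × 10^9 × (15900)² = 6.544 × 10^17 J
   = 6.544 × 10^17 / 4.184×10^15 = 156.4 Mt

E ≈ 156 Mt TNT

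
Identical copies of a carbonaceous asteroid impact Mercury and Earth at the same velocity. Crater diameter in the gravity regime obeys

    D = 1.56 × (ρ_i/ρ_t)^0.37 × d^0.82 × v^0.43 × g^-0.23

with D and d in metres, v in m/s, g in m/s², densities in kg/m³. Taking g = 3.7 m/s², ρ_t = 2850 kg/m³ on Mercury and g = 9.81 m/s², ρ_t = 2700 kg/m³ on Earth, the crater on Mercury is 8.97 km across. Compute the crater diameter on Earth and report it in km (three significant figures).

The impactor-only factors (d, v, ρ_i) cancel in the ratio, leaving D_Earth/D_Mercury = (g_Earth/g_Mercury)^-0.23 · (ρ_t,Mercury/ρ_t,Earth)^0.37.
(9.81/3.7)^-0.23 = 2.651^-0.23 = 0.7991
(2850/2700)^0.37 = 1.056^0.37 = 1.020
Ratio = 0.7991 × 1.020 = 0.8151
D_Earth = 0.8151 × 8.97 km = 7.31 km

D ≈ 7.31 km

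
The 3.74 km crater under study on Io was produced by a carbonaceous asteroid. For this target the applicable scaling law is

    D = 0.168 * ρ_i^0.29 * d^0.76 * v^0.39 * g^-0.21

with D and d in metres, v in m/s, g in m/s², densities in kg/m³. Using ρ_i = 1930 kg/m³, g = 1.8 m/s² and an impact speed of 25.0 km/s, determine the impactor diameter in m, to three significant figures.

Rearranging for d: d = [D / (0.168 · 1930^0.29 · 25000^0.39 · 1.8^-0.21)]^(1/0.76).
D = 3740 m.
1930^0.29 = 8.970
25000^0.39 = 51.90
1.8^-0.21 = 0.8839
Denominator = 0.168 × 8.970 × 51.90 × 0.8839 = 69.13
D / 69.13 = 3740 / 69.13 = 54.10
d = 54.10^(1/0.76) = 54.10^1.3158 = 190.8 m

d ≈ 191 m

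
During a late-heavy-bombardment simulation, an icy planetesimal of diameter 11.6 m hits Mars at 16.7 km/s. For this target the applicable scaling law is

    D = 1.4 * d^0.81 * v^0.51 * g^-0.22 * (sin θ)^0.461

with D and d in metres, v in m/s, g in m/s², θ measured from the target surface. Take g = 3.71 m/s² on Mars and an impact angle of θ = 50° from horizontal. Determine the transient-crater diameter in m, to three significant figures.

D ≈ 962 m

In SI units: v = 16700 m/s.
d^0.81 = 11.6^0.81 = 7.281
v^0.51 = 16700^0.51 = 142.4
g^-0.22 = 3.71^-0.22 = 0.7494
(sin 50°)^0.461 = 0.7660^0.461 = 0.8844
D = 1.4 × 7.281 × 142.4 × 0.7494 × 0.8844 = 962.0 m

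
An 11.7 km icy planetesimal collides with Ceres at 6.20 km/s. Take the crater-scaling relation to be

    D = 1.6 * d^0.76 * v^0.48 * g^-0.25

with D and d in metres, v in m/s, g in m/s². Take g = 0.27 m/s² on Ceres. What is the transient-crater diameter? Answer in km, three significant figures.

In SI units: d = 11700 m, v = 6200 m/s.
d^0.76 = 11700^0.76 = 1235
v^0.48 = 6200^0.48 = 66.12
g^-0.25 = 0.27^-0.25 = 1.387
D = 1.6 × 1235 × 66.12 × 1.387 = 1.812 × 10^5 m
   = 181.2 km

D ≈ 181 km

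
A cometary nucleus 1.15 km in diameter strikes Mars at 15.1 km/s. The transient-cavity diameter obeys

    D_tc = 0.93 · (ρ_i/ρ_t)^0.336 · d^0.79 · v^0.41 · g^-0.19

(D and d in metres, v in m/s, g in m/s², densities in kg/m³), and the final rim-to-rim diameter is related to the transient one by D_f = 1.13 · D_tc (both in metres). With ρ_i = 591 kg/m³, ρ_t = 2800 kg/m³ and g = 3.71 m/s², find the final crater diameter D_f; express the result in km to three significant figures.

In SI: d = 1150 m, v = 15100 m/s.
(ρ_i/ρ_t)^0.336 = (591/2800)^0.336 = 0.5929
d^0.79 = 1150^0.79 = 261.8
v^0.41 = 15100^0.41 = 51.69
g^-0.19 = 3.71^-0.19 = 0.7795
D_tc = 0.93 × 0.5929 × 261.8 × 51.69 × 0.7795 = 5816 m
D_f = 1.13 × 5816 = 6572 m
     = 6.572 km

D_f ≈ 6.57 km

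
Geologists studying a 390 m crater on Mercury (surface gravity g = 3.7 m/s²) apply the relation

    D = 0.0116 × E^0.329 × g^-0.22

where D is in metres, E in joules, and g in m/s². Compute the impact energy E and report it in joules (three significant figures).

Rearranging: E = [D / (0.0116 · g^-0.22)]^(1/0.329).
g^-0.22 = 3.7^-0.22 = 0.7499
D / (0.0116 × 0.7499) = 390 / (8.699 × 10^-3) = 4.483 × 10^4
E = (4.483 × 10^4)^3.0395 = 1.375 × 10^14 J

E ≈ 1.38 × 10^14 J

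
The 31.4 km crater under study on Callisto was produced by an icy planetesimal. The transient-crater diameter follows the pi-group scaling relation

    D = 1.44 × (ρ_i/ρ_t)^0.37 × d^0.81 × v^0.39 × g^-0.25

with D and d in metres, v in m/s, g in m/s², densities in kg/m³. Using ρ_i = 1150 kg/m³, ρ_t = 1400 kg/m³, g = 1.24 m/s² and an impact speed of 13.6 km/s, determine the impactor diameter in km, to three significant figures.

Rearranging for d: d = [D / (1.44 · (1150/1400)^0.37 · 13600^0.39 · 1.24^-0.25)]^(1/0.81).
D = 31400 m.
(1150/1400)^0.37 = 0.9298
13600^0.39 = 40.93
1.24^-0.25 = 0.9476
Denominator = 1.44 × 0.9298 × 40.93 × 0.9476 = 51.93
D / 51.93 = 31400 / 51.93 = 604.7
d = 604.7^(1/0.81) = 604.7^1.2346 = 2717 m

d ≈ 2.72 km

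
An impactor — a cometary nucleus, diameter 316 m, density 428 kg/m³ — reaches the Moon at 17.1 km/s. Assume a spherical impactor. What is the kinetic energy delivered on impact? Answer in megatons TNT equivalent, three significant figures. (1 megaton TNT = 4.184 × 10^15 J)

E ≈ 247 Mt TNT

v = 17100 m/s.
Mass m = (π/6) ρ d³ = (π/6) × 428 × (316)³ = 7.071 × 10^9 kg
E = ½ m v² = 0.5 × 7.071 × 10^9 × (17100)² = 1.034 × 10^18 J
   = 1.034 × 10^18 / 4.184×10^15 = 247.1 Mt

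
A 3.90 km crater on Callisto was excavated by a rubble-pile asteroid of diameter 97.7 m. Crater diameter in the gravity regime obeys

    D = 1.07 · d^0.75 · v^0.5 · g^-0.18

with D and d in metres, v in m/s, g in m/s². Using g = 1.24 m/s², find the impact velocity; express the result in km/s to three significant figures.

Rearranging for v: v = [D / (1.07 · 97.7^0.75 · 1.24^-0.18)]^(1/0.5).
D = 3900 m.
97.7^0.75 = 31.08
1.24^-0.18 = 0.9620
Denominator = 1.07 × 31.08 × 0.9620 = 31.99
D / 31.99 = 3900 / 31.99 = 121.9
v = 121.9^(1/0.5) = 121.9^2 = 14860 m/s

v ≈ 14.9 km/s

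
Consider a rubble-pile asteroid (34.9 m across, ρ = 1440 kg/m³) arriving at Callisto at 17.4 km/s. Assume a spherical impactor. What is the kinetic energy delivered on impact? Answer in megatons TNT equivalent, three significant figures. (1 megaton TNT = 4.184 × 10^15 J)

E ≈ 1.16 Mt TNT

v = 17400 m/s.
Mass m = (π/6) ρ d³ = (π/6) × 1440 × (34.9)³ = 3.205 × 10^7 kg
E = ½ m v² = 0.5 × 3.205 × 10^7 × (17400)² = 4.852 × 10^15 J
   = 4.852 × 10^15 / 4.184×10^15 = 1.160 Mt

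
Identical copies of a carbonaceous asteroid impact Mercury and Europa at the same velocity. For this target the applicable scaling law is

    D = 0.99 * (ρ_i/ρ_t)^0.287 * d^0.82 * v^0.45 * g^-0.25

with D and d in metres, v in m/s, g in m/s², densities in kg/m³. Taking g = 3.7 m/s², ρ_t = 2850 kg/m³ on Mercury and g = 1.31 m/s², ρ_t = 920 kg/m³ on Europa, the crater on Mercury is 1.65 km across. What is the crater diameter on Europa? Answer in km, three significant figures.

The impactor-only factors (d, v, ρ_i) cancel in the ratio, leaving D_Europa/D_Mercury = (g_Europa/g_Mercury)^-0.25 · (ρ_t,Mercury/ρ_t,Europa)^0.287.
(1.31/3.7)^-0.25 = 0.3541^-0.25 = 1.296
(2850/920)^0.287 = 3.098^0.287 = 1.383
Ratio = 1.296 × 1.383 = 1.792
D_Europa = 1.792 × 1.65 km = 2.96 km

D ≈ 2.96 km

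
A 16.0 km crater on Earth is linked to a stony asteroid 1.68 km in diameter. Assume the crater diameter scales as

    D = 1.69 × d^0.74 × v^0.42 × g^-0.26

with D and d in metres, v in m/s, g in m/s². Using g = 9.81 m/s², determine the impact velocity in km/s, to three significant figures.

v ≈ 25.0 km/s

Rearranging for v: v = [D / (1.69 · 1680^0.74 · 9.81^-0.26)]^(1/0.42).
D = 16000 m.
1680^0.74 = 243.6
9.81^-0.26 = 0.5523
Denominator = 1.69 × 243.6 × 0.5523 = 227.4
D / 227.4 = 16000 / 227.4 = 70.36
v = 70.36^(1/0.42) = 70.36^2.381 = 25031 m/s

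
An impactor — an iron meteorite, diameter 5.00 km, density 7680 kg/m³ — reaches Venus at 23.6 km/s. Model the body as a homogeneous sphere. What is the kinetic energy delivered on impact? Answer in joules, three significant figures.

E ≈ 1.40 × 10^23 J

d = 5000 m; v = 23600 m/s.
Mass m = (π/6) ρ d³ = (π/6) × 7680 × (5000)³ = 5.027 × 10^14 kg
E = ½ m v² = 0.5 × 5.027 × 10^14 × (23600)² = 1.400 × 10^23 J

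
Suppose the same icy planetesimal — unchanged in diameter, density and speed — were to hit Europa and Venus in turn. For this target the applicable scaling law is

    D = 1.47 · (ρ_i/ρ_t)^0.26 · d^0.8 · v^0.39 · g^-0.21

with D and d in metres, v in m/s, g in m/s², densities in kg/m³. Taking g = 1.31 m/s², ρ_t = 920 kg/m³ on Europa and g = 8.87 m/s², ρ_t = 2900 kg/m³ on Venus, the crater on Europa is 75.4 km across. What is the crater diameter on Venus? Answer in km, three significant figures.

D ≈ 37.4 km

The impactor-only factors (d, v, ρ_i) cancel in the ratio, leaving D_Venus/D_Europa = (g_Venus/g_Europa)^-0.21 · (ρ_t,Europa/ρ_t,Venus)^0.26.
(8.87/1.31)^-0.21 = 6.771^-0.21 = 0.6692
(920/2900)^0.26 = 0.3172^0.26 = 0.7419
Ratio = 0.6692 × 0.7419 = 0.4965
D_Venus = 0.4965 × 75.4 km = 37.4 km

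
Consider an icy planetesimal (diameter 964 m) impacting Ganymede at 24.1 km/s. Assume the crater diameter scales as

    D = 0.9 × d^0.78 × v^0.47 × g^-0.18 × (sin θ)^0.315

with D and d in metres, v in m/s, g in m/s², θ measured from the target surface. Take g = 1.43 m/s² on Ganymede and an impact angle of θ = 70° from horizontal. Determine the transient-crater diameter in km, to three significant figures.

In SI units: v = 24100 m/s.
d^0.78 = 964^0.78 = 212.6
v^0.47 = 24100^0.47 = 114.7
g^-0.18 = 1.43^-0.18 = 0.9376
(sin 70°)^0.315 = 0.9397^0.315 = 0.9806
D = 0.9 × 212.6 × 114.7 × 0.9376 × 0.9806 = 20178 m
   = 20.18 km

D ≈ 20.2 km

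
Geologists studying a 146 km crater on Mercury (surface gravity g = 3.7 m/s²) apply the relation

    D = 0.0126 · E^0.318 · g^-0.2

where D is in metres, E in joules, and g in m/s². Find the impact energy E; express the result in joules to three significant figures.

E ≈ 3.73 × 10^22 J

Rearranging: E = [D / (0.0126 · g^-0.2)]^(1/0.318).
D = 146000 m.
g^-0.2 = 3.7^-0.2 = 0.7698
D / (0.0126 × 0.7698) = 146000 / (9.699 × 10^-3) = 1.505 × 10^7
E = (1.505 × 10^7)^3.1447 = 3.726 × 10^22 J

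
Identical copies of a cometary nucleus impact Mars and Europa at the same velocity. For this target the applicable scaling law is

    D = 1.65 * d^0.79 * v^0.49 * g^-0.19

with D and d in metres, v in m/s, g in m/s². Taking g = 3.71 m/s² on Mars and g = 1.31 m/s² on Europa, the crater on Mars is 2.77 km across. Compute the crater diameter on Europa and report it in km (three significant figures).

D ≈ 3.38 km

All impactor-dependent factors cancel in the ratio, leaving D_Europa/D_Mars = (g_Europa/g_Mars)^-0.19.
(1.31/3.71)^-0.19 = 0.3531^-0.19 = 1.219
D_Europa = 1.219 × 2.77 km = 3.38 km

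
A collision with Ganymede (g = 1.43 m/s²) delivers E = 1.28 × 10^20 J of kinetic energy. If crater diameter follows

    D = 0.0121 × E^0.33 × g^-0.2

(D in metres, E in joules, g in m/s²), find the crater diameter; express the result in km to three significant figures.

E^0.33 = (1.28 × 10^20)^0.33 = 4.319 × 10^6
g^-0.2 = 1.43^-0.2 = 0.9310
D = 0.0121 × 4.319 × 10^6 × 0.9310 = 48654 m
   = 48.65 km

D ≈ 48.7 km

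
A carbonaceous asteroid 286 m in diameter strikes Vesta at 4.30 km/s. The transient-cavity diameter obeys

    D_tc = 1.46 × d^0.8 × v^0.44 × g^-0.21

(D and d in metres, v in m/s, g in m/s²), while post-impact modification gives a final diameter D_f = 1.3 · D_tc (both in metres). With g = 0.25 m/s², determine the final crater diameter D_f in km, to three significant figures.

D_f ≈ 9.30 km

v = 4300 m/s.
d^0.8 = 286^0.8 = 92.28
v^0.44 = 4300^0.44 = 39.69
g^-0.21 = 0.25^-0.21 = 1.338
D_tc = 1.46 × 92.28 × 39.69 × 1.338 = 7155 m
D_f = 1.3 × 7155 = 9302 m
     = 9.302 km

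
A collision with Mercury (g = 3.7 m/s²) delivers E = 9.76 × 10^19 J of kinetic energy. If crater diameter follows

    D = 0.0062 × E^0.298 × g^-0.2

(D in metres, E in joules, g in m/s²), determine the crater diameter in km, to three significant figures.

D ≈ 4.32 km

E^0.298 = (9.76 × 10^19)^0.298 = 9.054 × 10^5
g^-0.2 = 3.7^-0.2 = 0.7698
D = 0.0062 × 9.054 × 10^5 × 0.7698 = 4321 m
   = 4.321 km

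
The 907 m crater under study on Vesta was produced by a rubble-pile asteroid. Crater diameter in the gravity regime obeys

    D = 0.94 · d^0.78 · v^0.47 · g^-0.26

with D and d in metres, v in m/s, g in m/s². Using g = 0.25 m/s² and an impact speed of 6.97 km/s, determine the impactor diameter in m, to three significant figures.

Rearranging for d: d = [D / (0.94 · 6970^0.47 · 0.25^-0.26)]^(1/0.78).
6970^0.47 = 64.02
0.25^-0.26 = 1.434
Denominator = 0.94 × 64.02 × 1.434 = 86.30
D / 86.30 = 907 / 86.30 = 10.51
d = 10.51^(1/0.78) = 10.51^1.2821 = 20.41 m

d ≈ 20.4 m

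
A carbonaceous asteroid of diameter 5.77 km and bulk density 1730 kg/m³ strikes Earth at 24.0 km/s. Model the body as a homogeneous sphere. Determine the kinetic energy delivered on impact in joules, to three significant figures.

E ≈ 5.01 × 10^22 J

d = 5770 m; v = 24000 m/s.
Mass m = (π/6) ρ d³ = (π/6) × 1730 × (5770)³ = 1.740 × 10^14 kg
E = ½ m v² = 0.5 × 1.740 × 10^14 × (24000)² = 5.011 × 10^22 J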